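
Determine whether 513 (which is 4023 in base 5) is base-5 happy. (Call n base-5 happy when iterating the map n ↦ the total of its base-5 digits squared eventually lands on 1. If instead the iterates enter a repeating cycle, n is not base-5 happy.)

513 = (4,0,2,3)_5 → 4² + 0² + 2² + 3² = 29
29 = (1,0,4)_5 → 1² + 0² + 4² = 17
17 = (3,2)_5 → 3² + 2² = 13
13 = (2,3)_5 → 2² + 3² = 13  — 13 already seen; the sequence cycles without reaching 1.

not base-5 happy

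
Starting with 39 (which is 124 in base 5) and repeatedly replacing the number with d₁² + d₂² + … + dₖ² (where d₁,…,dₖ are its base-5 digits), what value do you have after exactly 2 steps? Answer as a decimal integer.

17

39 = (1,2,4)_5 → 1² + 2² + 4² = 21
21 = (4,1)_5 → 4² + 1² = 17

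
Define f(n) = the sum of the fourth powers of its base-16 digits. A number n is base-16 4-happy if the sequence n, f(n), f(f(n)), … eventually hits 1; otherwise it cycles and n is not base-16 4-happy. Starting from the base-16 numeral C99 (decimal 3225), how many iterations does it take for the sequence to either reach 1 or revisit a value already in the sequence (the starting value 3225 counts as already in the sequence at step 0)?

3225 = (12,9,9)_16 → 33858
33858 = (8,4,4,2)_16 → 4624
4624 = (1,2,1,0)_16 → 18
18 = (1,2)_16 → 17
17 = (1,1)_16 → 2
2 = (2)_16 → 16
16 = (1,0)_16 → 1  — reached 1.
That took 7 steps.

7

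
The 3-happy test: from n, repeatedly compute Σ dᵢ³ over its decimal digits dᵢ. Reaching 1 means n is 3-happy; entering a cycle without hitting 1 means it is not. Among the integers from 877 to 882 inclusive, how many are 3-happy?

1

877: 877 → 1198 → 1243 → 100 → 1  (reaches 1)
878: 878 → 1367 → 587 → 980 → 1241 → 74 → 407 → 407  (repeats 407)
879: 879 → 1584 → 702 → 351 → 153 → 153  (repeats 153)
880: 880 → 1024 → 73 → 370 → 370  (repeats 370)
881: 881 → 1025 → 134 → 92 → 737 → 713 → 371 → 371  (repeats 371)
882: 882 → 1032 → 36 → 243 → 99 → 1458 → 702 → 351 → 153 → 153  (repeats 153)
3-happy: 877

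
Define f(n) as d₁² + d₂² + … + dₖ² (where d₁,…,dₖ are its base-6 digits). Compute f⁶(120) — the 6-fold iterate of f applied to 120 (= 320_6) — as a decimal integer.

120 = (3,2,0)_6 → 13
13 = (2,1)_6 → 5
5 = (5)_6 → 25
25 = (4,1)_6 → 17
17 = (2,5)_6 → 29
29 = (4,5)_6 → 41

41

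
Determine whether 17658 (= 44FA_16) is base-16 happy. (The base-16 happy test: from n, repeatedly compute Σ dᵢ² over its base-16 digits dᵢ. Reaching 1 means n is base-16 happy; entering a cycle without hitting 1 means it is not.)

not base-16 happy

17658 = (4,4,15,10)_16 → 4² + 4² + 15² + 10² = 16 + 16 + 225 + 100 = 357
357 = (1,6,5)_16 → 1² + 6² + 5² = 1 + 36 + 25 = 62
62 = (3,14)_16 → 3² + 14² = 9 + 196 = 205
205 = (12,13)_16 → 12² + 13² = 144 + 169 = 313
313 = (1,3,9)_16 → 1² + 3² + 9² = 1 + 9 + 81 = 91
91 = (5,11)_16 → 5² + 11² = 25 + 121 = 146
146 = (9,2)_16 → 9² + 2² = 81 + 4 = 85
85 = (5,5)_16 → 5² + 5² = 25 + 25 = 50
50 = (3,2)_16 → 3² + 2² = 9 + 4 = 13
13 = (13)_16 → 13² = 169
169 = (10,9)_16 → 10² + 9² = 100 + 81 = 181
181 = (11,5)_16 → 11² + 5² = 121 + 25 = 146  — 146 already seen; the sequence cycles without reaching 1.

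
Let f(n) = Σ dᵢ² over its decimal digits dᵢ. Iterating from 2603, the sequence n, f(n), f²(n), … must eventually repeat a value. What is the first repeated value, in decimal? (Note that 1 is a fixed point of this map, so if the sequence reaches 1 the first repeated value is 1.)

1

2603 → 49
49 → 97
97 → 130
130 → 10
10 → 1  — reached the fixed point 1.
1 → 1, so 1 is the first repeated value.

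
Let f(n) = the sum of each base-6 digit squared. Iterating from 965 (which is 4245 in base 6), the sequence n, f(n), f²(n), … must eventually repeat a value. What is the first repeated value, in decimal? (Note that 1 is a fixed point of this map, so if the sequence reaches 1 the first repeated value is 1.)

17

965 = (4,2,4,5)_6 → 4² + 2² + 4² + 5² = 16 + 4 + 16 + 25 = 61
61 = (1,4,1)_6 → 1² + 4² + 1² = 1 + 16 + 1 = 18
18 = (3,0)_6 → 3² + 0² = 9 + 0 = 9
9 = (1,3)_6 → 1² + 3² = 1 + 9 = 10
10 = (1,4)_6 → 1² + 4² = 1 + 16 = 17
17 = (2,5)_6 → 2² + 5² = 4 + 25 = 29
29 = (4,5)_6 → 4² + 5² = 16 + 25 = 41
41 = (1,0,5)_6 → 1² + 0² + 5² = 1 + 0 + 25 = 26
26 = (4,2)_6 → 4² + 2² = 16 + 4 = 20
20 = (3,2)_6 → 3² + 2² = 9 + 4 = 13
13 = (2,1)_6 → 2² + 1² = 4 + 1 = 5
5 = (5)_6 → 5² = 25
25 = (4,1)_6 → 4² + 1² = 16 + 1 = 17  — 17 already appeared earlier.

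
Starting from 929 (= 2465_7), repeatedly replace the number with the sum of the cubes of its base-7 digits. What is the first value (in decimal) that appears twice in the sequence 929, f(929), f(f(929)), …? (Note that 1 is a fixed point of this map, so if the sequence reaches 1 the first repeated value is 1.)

65

929 = (2,4,6,5)_7 → 2³ + 4³ + 6³ + 5³ = 413
413 = (1,1,3,0)_7 → 1³ + 1³ + 3³ + 0³ = 29
29 = (4,1)_7 → 4³ + 1³ = 65
65 = (1,2,2)_7 → 1³ + 2³ + 2³ = 17
17 = (2,3)_7 → 2³ + 3³ = 35
35 = (5,0)_7 → 5³ + 0³ = 125
125 = (2,3,6)_7 → 2³ + 3³ + 6³ = 251
251 = (5,0,6)_7 → 5³ + 0³ + 6³ = 341
341 = (6,6,5)_7 → 6³ + 6³ + 5³ = 557
557 = (1,4,2,4)_7 → 1³ + 4³ + 2³ + 4³ = 137
137 = (2,5,4)_7 → 2³ + 5³ + 4³ = 197
197 = (4,0,1)_7 → 4³ + 0³ + 1³ = 65  — 65 already appeared earlier.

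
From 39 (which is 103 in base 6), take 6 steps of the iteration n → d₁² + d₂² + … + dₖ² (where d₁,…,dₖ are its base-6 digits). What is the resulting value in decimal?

20

39 = (1,0,3)_6 → 1² + 0² + 3² = 10
10 = (1,4)_6 → 1² + 4² = 17
17 = (2,5)_6 → 2² + 5² = 29
29 = (4,5)_6 → 4² + 5² = 41
41 = (1,0,5)_6 → 1² + 0² + 5² = 26
26 = (4,2)_6 → 4² + 2² = 20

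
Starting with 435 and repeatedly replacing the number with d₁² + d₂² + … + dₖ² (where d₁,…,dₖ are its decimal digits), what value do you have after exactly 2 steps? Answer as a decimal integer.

25

435 → 4² + 3² + 5² = 50
50 → 5² + 0² = 25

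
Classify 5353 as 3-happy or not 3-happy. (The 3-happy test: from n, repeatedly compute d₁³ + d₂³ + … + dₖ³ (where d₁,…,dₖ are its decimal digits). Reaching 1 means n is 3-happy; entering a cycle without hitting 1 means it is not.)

not 3-happy

5353 → 5³ + 3³ + 5³ + 3³ = 125 + 27 + 125 + 27 = 304
304 → 3³ + 0³ + 4³ = 27 + 0 + 64 = 91
91 → 9³ + 1³ = 729 + 1 = 730
730 → 7³ + 3³ + 0³ = 343 + 27 + 0 = 370
370 → 3³ + 7³ + 0³ = 27 + 343 + 0 = 370  — 370 already seen; the sequence cycles without reaching 1.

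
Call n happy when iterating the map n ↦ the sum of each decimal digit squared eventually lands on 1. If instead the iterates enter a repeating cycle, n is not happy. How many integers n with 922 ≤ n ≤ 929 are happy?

1

922: 922 → 89 → 145 → 42 → 20 → 4 → 16 → 37 → 58 → 89  — not happy
923: 923 → 94 → 97 → 130 → 10 → 1  — happy
924: 924 → 101 → 2 → 4 → 16 → 37 → 58 → 89 → 145 → 42 → 20 → 4  — not happy
925: 925 → 110 → 2 → 4 → 16 → 37 → 58 → 89 → 145 → 42 → 20 → 4  — not happy
926: 926 → 121 → 6 → 36 → 45 → 41 → 17 → 50 → 25 → 29 → 85 → 89 → 145 → 42 → 20 → 4 → 16 → 37 → 58 → 89  — not happy
927: 927 → 134 → 26 → 40 → 16 → 37 → 58 → 89 → 145 → 42 → 20 → 4 → 16  — not happy
928: 928 → 149 → 98 → 145 → 42 → 20 → 4 → 16 → 37 → 58 → 89 → 145  — not happy
929: 929 → 166 → 73 → 58 → 89 → 145 → 42 → 20 → 4 → 16 → 37 → 58  — not happy
happy: 923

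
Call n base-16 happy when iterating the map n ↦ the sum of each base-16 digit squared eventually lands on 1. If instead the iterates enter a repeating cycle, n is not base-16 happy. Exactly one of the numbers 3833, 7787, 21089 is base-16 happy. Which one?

21089

3833: 3833 → 502 → 262 → 37 → 29 → 170 → 200 → 208 → 169 → 181 → 146 → 85 → 50 → 13 → 169  — repeats 169 (not base-16 happy)
7787: 7787 → 354 → 41 → 85 → 50 → 13 → 169 → 181 → 146 → 85  — repeats 85 (not base-16 happy)
21089: 21089 → 66 → 20 → 17 → 2 → 4 → 16 → 1  — reaches 1 (base-16 happy)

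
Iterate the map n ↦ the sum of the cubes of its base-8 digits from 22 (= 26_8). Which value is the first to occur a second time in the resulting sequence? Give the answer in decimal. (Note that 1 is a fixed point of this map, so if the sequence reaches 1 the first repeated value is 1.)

22 = (2,6)_8 → 2³ + 6³ = 8 + 216 = 224
224 = (3,4,0)_8 → 3³ + 4³ + 0³ = 27 + 64 + 0 = 91
91 = (1,3,3)_8 → 1³ + 3³ + 3³ = 1 + 27 + 27 = 55
55 = (6,7)_8 → 6³ + 7³ = 216 + 343 = 559
559 = (1,0,5,7)_8 → 1³ + 0³ + 5³ + 7³ = 1 + 0 + 125 + 343 = 469
469 = (7,2,5)_8 → 7³ + 2³ + 5³ = 343 + 8 + 125 = 476
476 = (7,3,4)_8 → 7³ + 3³ + 4³ = 343 + 27 + 64 = 434
434 = (6,6,2)_8 → 6³ + 6³ + 2³ = 216 + 216 + 8 = 440
440 = (6,7,0)_8 → 6³ + 7³ + 0³ = 216 + 343 + 0 = 559  — 559 already appeared earlier.

559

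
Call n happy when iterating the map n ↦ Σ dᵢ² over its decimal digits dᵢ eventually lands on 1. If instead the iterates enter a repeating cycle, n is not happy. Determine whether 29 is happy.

not happy

29 → 2² + 9² = 4 + 81 = 85
85 → 8² + 5² = 64 + 25 = 89
89 → 8² + 9² = 64 + 81 = 145
145 → 1² + 4² + 5² = 1 + 16 + 25 = 42
42 → 4² + 2² = 16 + 4 = 20
20 → 2² + 0² = 4 + 0 = 4
4 → 4² = 16
16 → 1² + 6² = 1 + 36 = 37
37 → 3² + 7² = 9 + 49 = 58
58 → 5² + 8² = 25 + 64 = 89  — 89 already seen; the sequence cycles without reaching 1.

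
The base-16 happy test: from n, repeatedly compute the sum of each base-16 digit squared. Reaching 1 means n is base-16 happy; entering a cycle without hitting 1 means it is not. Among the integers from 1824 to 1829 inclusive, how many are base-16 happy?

1824: 1824 → 53 → 34 → 8 → 64 → 16 → 1  — base-16 happy
1825: 1825 → 54 → 45 → 173 → 269 → 170 → 200 → 208 → 169 → 181 → 146 → 85 → 50 → 13 → 169  — not base-16 happy
1826: 1826 → 57 → 90 → 125 → 218 → 269 → 170 → 200 → 208 → 169 → 181 → 146 → 85 → 50 → 13 → 169  — not base-16 happy
1827: 1827 → 62 → 205 → 313 → 91 → 146 → 85 → 50 → 13 → 169 → 181 → 146  — not base-16 happy
1828: 1828 → 69 → 41 → 85 → 50 → 13 → 169 → 181 → 146 → 85  — not base-16 happy
1829: 1829 → 78 → 212 → 185 → 202 → 244 → 241 → 226 → 200 → 208 → 169 → 181 → 146 → 85 → 50 → 13 → 169  — not base-16 happy
base-16 happy: 1824

1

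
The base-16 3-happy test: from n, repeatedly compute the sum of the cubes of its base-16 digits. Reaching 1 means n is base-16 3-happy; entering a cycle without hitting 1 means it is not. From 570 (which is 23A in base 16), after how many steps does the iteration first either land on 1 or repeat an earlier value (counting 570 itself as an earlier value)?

570 = (2,3,10)_16 → 2³ + 3³ + 10³ = 1035
1035 = (4,0,11)_16 → 4³ + 0³ + 11³ = 1395
1395 = (5,7,3)_16 → 5³ + 7³ + 3³ = 495
495 = (1,14,15)_16 → 1³ + 14³ + 15³ = 6120
6120 = (1,7,14,8)_16 → 1³ + 7³ + 14³ + 8³ = 3600
3600 = (14,1,0)_16 → 14³ + 1³ + 0³ = 2745
2745 = (10,11,9)_16 → 10³ + 11³ + 9³ = 3060
3060 = (11,15,4)_16 → 11³ + 15³ + 4³ = 4770
4770 = (1,2,10,2)_16 → 1³ + 2³ + 10³ + 2³ = 1017
1017 = (3,15,9)_16 → 3³ + 15³ + 9³ = 4131
4131 = (1,0,2,3)_16 → 1³ + 0³ + 2³ + 3³ = 36
36 = (2,4)_16 → 2³ + 4³ = 72
72 = (4,8)_16 → 4³ + 8³ = 576
576 = (2,4,0)_16 → 2³ + 4³ + 0³ = 72  — 72 repeats.
That took 14 steps.

14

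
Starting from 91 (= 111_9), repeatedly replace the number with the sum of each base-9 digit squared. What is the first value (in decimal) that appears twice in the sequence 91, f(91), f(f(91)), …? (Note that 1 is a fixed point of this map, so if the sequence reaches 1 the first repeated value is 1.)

91 = (1,1,1)_9 → 1² + 1² + 1² = 1 + 1 + 1 = 3
3 = (3)_9 → 3² = 9
9 = (1,0)_9 → 1² + 0² = 1 + 0 = 1  — reached the fixed point 1.
1 → 1, so 1 is the first repeated value.

1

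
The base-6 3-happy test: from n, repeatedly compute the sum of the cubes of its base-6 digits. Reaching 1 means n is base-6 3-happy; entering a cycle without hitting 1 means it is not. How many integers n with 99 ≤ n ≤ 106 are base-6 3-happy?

4

99: 99 → 99  — not base-6 3-happy
100: 100 → 136 → 155 → 190 → 190  — not base-6 3-happy
101: 101 → 197 → 258 → 3 → 27 → 91 → 36 → 1  — base-6 3-happy
102: 102 → 133 → 92 → 43 → 3 → 27 → 91 → 36 → 1  — base-6 3-happy
103: 103 → 134 → 99 → 99  — not base-6 3-happy
104: 104 → 141 → 179 → 314 → 81 → 36 → 1  — base-6 3-happy
105: 105 → 160 → 136 → 155 → 190 → 190  — not base-6 3-happy
106: 106 → 197 → 258 → 3 → 27 → 91 → 36 → 1  — base-6 3-happy
base-6 3-happy: 101, 102, 104, 106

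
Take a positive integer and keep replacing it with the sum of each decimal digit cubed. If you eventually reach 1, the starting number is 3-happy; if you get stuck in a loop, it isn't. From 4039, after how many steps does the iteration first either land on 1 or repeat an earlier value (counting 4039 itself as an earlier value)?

4039 → 820
820 → 520
520 → 133
133 → 55
55 → 250
250 → 133  — 133 repeats.
That took 6 steps.

6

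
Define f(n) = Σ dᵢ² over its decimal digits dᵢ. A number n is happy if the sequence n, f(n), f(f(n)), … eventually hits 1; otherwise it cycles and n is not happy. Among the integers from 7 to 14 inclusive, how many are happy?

7: 7 → 49 → 97 → 130 → 10 → 1  (reaches 1)
8: 8 → 64 → 52 → 29 → 85 → 89 → 145 → 42 → 20 → 4 → 16 → 37 → 58 → 89  (repeats 89)
9: 9 → 81 → 65 → 61 → 37 → 58 → 89 → 145 → 42 → 20 → 4 → 16 → 37  (repeats 37)
10: 10 → 1  (reaches 1)
11: 11 → 2 → 4 → 16 → 37 → 58 → 89 → 145 → 42 → 20 → 4  (repeats 4)
12: 12 → 5 → 25 → 29 → 85 → 89 → 145 → 42 → 20 → 4 → 16 → 37 → 58 → 89  (repeats 89)
13: 13 → 10 → 1  (reaches 1)
14: 14 → 17 → 50 → 25 → 29 → 85 → 89 → 145 → 42 → 20 → 4 → 16 → 37 → 58 → 89  (repeats 89)
happy: 7, 10, 13

3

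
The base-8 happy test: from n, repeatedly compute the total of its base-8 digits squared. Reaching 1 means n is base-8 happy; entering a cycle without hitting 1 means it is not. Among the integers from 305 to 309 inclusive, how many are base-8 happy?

305: 305 → 53 → 61 → 74 → 6 → 36 → 32 → 16 → 4 → 16  (repeats 16)
306: 306 → 56 → 49 → 37 → 41 → 26 → 13 → 26  (repeats 26)
307: 307 → 61 → 74 → 6 → 36 → 32 → 16 → 4 → 16  (repeats 16)
308: 308 → 68 → 17 → 5 → 25 → 10 → 5  (repeats 5)
309: 309 → 77 → 27 → 18 → 8 → 1  (reaches 1)
base-8 happy: 309

1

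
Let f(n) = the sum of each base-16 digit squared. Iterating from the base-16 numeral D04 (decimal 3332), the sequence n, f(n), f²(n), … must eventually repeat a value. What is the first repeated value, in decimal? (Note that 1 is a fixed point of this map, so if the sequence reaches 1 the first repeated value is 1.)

3332 = (13,0,4)_16 → 13² + 0² + 4² = 185
185 = (11,9)_16 → 11² + 9² = 202
202 = (12,10)_16 → 12² + 10² = 244
244 = (15,4)_16 → 15² + 4² = 241
241 = (15,1)_16 → 15² + 1² = 226
226 = (14,2)_16 → 14² + 2² = 200
200 = (12,8)_16 → 12² + 8² = 208
208 = (13,0)_16 → 13² + 0² = 169
169 = (10,9)_16 → 10² + 9² = 181
181 = (11,5)_16 → 11² + 5² = 146
146 = (9,2)_16 → 9² + 2² = 85
85 = (5,5)_16 → 5² + 5² = 50
50 = (3,2)_16 → 3² + 2² = 13
13 = (13)_16 → 13² = 169  — 169 already appeared earlier.

169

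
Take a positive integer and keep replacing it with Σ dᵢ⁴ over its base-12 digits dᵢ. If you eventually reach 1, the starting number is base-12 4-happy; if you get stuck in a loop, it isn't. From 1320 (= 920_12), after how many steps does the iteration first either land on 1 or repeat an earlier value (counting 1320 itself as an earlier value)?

1320 = (9,2,0)_12 → 9⁴ + 2⁴ + 0⁴ = 6561 + 16 + 0 = 6577
6577 = (3,9,8,1)_12 → 3⁴ + 9⁴ + 8⁴ + 1⁴ = 81 + 6561 + 4096 + 1 = 10739
10739 = (6,2,6,11)_12 → 6⁴ + 2⁴ + 6⁴ + 11⁴ = 1296 + 16 + 1296 + 14641 = 17249
17249 = (9,11,9,5)_12 → 9⁴ + 11⁴ + 9⁴ + 5⁴ = 6561 + 14641 + 6561 + 625 = 28388
28388 = (1,4,5,1,8)_12 → 1⁴ + 4⁴ + 5⁴ + 1⁴ + 8⁴ = 1 + 256 + 625 + 1 + 4096 = 4979
4979 = (2,10,6,11)_12 → 2⁴ + 10⁴ + 6⁴ + 11⁴ = 16 + 10000 + 1296 + 14641 = 25953
25953 = (1,3,0,2,9)_12 → 1⁴ + 3⁴ + 0⁴ + 2⁴ + 9⁴ = 1 + 81 + 0 + 16 + 6561 = 6659
6659 = (3,10,2,11)_12 → 3⁴ + 10⁴ + 2⁴ + 11⁴ = 81 + 10000 + 16 + 14641 = 24738
24738 = (1,2,3,9,6)_12 → 1⁴ + 2⁴ + 3⁴ + 9⁴ + 6⁴ = 1 + 16 + 81 + 6561 + 1296 = 7955
7955 = (4,7,2,11)_12 → 4⁴ + 7⁴ + 2⁴ + 11⁴ = 256 + 2401 + 16 + 14641 = 17314
17314 = (10,0,2,10)_12 → 10⁴ + 0⁴ + 2⁴ + 10⁴ = 10000 + 0 + 16 + 10000 = 20016
20016 = (11,7,0,0)_12 → 11⁴ + 7⁴ + 0⁴ + 0⁴ = 14641 + 2401 + 0 + 0 = 17042
17042 = (9,10,4,2)_12 → 9⁴ + 10⁴ + 4⁴ + 2⁴ = 6561 + 10000 + 256 + 16 = 16833
16833 = (9,8,10,9)_12 → 9⁴ + 8⁴ + 10⁴ + 9⁴ = 6561 + 4096 + 10000 + 6561 = 27218
27218 = (1,3,9,0,2)_12 → 1⁴ + 3⁴ + 9⁴ + 0⁴ + 2⁴ = 1 + 81 + 6561 + 0 + 16 = 6659  — 6659 repeats.
That took 15 steps.

15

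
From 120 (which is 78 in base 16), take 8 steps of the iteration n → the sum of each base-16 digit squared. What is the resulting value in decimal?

120 = (7,8)_16 → 7² + 8² = 113
113 = (7,1)_16 → 7² + 1² = 50
50 = (3,2)_16 → 3² + 2² = 13
13 = (13)_16 → 13² = 169
169 = (10,9)_16 → 10² + 9² = 181
181 = (11,5)_16 → 11² + 5² = 146
146 = (9,2)_16 → 9² + 2² = 85
85 = (5,5)_16 → 5² + 5² = 50

50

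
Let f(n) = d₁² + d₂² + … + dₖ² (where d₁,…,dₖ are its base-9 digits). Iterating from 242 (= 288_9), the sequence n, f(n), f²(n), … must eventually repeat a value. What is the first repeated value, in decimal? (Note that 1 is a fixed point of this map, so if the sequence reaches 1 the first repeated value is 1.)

50

242 = (2,8,8)_9 → 2² + 8² + 8² = 132
132 = (1,5,6)_9 → 1² + 5² + 6² = 62
62 = (6,8)_9 → 6² + 8² = 100
100 = (1,2,1)_9 → 1² + 2² + 1² = 6
6 = (6)_9 → 6² = 36
36 = (4,0)_9 → 4² + 0² = 16
16 = (1,7)_9 → 1² + 7² = 50
50 = (5,5)_9 → 5² + 5² = 50  — 50 already appeared earlier.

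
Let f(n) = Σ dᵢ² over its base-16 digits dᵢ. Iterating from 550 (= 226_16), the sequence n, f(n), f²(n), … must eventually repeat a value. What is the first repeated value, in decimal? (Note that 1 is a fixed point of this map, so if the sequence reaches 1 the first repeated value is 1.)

169

550 = (2,2,6)_16 → 2² + 2² + 6² = 44
44 = (2,12)_16 → 2² + 12² = 148
148 = (9,4)_16 → 9² + 4² = 97
97 = (6,1)_16 → 6² + 1² = 37
37 = (2,5)_16 → 2² + 5² = 29
29 = (1,13)_16 → 1² + 13² = 170
170 = (10,10)_16 → 10² + 10² = 200
200 = (12,8)_16 → 12² + 8² = 208
208 = (13,0)_16 → 13² + 0² = 169
169 = (10,9)_16 → 10² + 9² = 181
181 = (11,5)_16 → 11² + 5² = 146
146 = (9,2)_16 → 9² + 2² = 85
85 = (5,5)_16 → 5² + 5² = 50
50 = (3,2)_16 → 3² + 2² = 13
13 = (13)_16 → 13² = 169  — 169 already appeared earlier.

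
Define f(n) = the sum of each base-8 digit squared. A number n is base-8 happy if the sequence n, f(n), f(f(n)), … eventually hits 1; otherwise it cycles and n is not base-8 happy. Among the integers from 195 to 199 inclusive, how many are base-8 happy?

195: 195 → 18 → 8 → 1  (reaches 1)
196: 196 → 25 → 10 → 5 → 25  (repeats 25)
197: 197 → 34 → 20 → 20  (repeats 20)
198: 198 → 45 → 50 → 40 → 25 → 10 → 5 → 25  (repeats 25)
199: 199 → 58 → 53 → 61 → 74 → 6 → 36 → 32 → 16 → 4 → 16  (repeats 16)
base-8 happy: 195

1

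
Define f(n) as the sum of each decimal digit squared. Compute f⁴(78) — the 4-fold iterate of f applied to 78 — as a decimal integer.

4

78 → 113
113 → 11
11 → 2
2 → 4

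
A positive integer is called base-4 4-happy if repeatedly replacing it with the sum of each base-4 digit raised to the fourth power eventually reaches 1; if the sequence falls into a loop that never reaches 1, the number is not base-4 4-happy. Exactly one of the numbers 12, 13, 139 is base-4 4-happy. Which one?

12: 12 → 81 → 3 → 81  — repeats 81 (not base-4 4-happy)
13: 13 → 82 → 18 → 17 → 2 → 16 → 1  — reaches 1 (base-4 4-happy)
139: 139 → 113 → 83 → 83  — repeats 83 (not base-4 4-happy)

13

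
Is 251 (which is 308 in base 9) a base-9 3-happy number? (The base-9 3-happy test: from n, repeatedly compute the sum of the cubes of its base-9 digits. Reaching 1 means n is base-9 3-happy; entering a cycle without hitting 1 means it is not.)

251 = (3,0,8)_9 → 3³ + 0³ + 8³ = 27 + 0 + 512 = 539
539 = (6,5,8)_9 → 6³ + 5³ + 8³ = 216 + 125 + 512 = 853
853 = (1,1,4,7)_9 → 1³ + 1³ + 4³ + 7³ = 1 + 1 + 64 + 343 = 409
409 = (5,0,4)_9 → 5³ + 0³ + 4³ = 125 + 0 + 64 = 189
189 = (2,3,0)_9 → 2³ + 3³ + 0³ = 8 + 27 + 0 = 35
35 = (3,8)_9 → 3³ + 8³ = 27 + 512 = 539  — 539 already seen; the sequence cycles without reaching 1.

not base-9 3-happy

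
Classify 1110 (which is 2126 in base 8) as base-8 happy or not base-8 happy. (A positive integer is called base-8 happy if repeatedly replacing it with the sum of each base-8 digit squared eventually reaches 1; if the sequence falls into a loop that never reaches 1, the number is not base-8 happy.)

1110 = (2,1,2,6)_8 → 2² + 1² + 2² + 6² = 45
45 = (5,5)_8 → 5² + 5² = 50
50 = (6,2)_8 → 6² + 2² = 40
40 = (5,0)_8 → 5² + 0² = 25
25 = (3,1)_8 → 3² + 1² = 10
10 = (1,2)_8 → 1² + 2² = 5
5 = (5)_8 → 5² = 25  — 25 already seen; the sequence cycles without reaching 1.

not base-8 happy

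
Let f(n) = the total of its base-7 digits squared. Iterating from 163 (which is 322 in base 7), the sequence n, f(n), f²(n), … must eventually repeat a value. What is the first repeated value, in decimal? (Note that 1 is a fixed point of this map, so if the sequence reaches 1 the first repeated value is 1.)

163 = (3,2,2)_7 → 17
17 = (2,3)_7 → 13
13 = (1,6)_7 → 37
37 = (5,2)_7 → 29
29 = (4,1)_7 → 17  — 17 already appeared earlier.

17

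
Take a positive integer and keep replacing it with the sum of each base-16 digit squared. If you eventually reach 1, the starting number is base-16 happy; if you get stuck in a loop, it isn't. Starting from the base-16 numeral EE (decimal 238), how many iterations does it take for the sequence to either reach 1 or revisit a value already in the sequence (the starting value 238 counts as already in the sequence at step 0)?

238 = (14,14)_16 → 392
392 = (1,8,8)_16 → 129
129 = (8,1)_16 → 65
65 = (4,1)_16 → 17
17 = (1,1)_16 → 2
2 = (2)_16 → 4
4 = (4)_16 → 16
16 = (1,0)_16 → 1  — reached 1.
That took 8 steps.

8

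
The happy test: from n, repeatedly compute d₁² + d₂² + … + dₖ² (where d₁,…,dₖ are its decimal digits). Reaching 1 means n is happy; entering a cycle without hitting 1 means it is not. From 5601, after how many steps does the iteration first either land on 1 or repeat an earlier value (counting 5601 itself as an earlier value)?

11

5601 → 62
62 → 40
40 → 16
16 → 37
37 → 58
58 → 89
89 → 145
145 → 42
42 → 20
20 → 4
4 → 16  — 16 repeats.
That took 11 steps.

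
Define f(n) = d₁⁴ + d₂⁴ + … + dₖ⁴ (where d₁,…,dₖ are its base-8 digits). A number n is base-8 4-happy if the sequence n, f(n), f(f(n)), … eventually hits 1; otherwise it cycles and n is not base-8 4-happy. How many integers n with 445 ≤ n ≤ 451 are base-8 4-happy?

1

445: 445 → 4322 → 354 → 897 → 1298 → 304 → 1552 → 97 → 258 → 272 → 272  — not base-8 4-happy
446: 446 → 4993 → 1299 → 369 → 1922 → 1393 → 1938 → 1409 → 1313 → 529 → 18 → 32 → 256 → 256  — not base-8 4-happy
447: 447 → 6098 → 2515 → 2754 → 722 → 114 → 1313 → 529 → 18 → 32 → 256 → 256  — not base-8 4-happy
448: 448 → 2401 → 1138 → 1329 → 1569 → 338 → 657 → 34 → 272 → 272  — not base-8 4-happy
449: 449 → 2402 → 1153 → 33 → 257 → 257  — not base-8 4-happy
450: 450 → 2417 → 2178 → 288 → 512 → 1  — base-8 4-happy
451: 451 → 2482 → 2864 → 2177 → 273 → 273  — not base-8 4-happy
base-8 4-happy: 450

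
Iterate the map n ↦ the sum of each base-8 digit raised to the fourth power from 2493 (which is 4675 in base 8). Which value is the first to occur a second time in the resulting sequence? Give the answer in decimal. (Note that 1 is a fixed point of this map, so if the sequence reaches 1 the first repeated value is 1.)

2493 = (4,6,7,5)_8 → 4⁴ + 6⁴ + 7⁴ + 5⁴ = 4578
4578 = (1,0,7,4,2)_8 → 1⁴ + 0⁴ + 7⁴ + 4⁴ + 2⁴ = 2674
2674 = (5,1,6,2)_8 → 5⁴ + 1⁴ + 6⁴ + 2⁴ = 1938
1938 = (3,6,2,2)_8 → 3⁴ + 6⁴ + 2⁴ + 2⁴ = 1409
1409 = (2,6,0,1)_8 → 2⁴ + 6⁴ + 0⁴ + 1⁴ = 1313
1313 = (2,4,4,1)_8 → 2⁴ + 4⁴ + 4⁴ + 1⁴ = 529
529 = (1,0,2,1)_8 → 1⁴ + 0⁴ + 2⁴ + 1⁴ = 18
18 = (2,2)_8 → 2⁴ + 2⁴ = 32
32 = (4,0)_8 → 4⁴ + 0⁴ = 256
256 = (4,0,0)_8 → 4⁴ + 0⁴ + 0⁴ = 256  — 256 already appeared earlier.

256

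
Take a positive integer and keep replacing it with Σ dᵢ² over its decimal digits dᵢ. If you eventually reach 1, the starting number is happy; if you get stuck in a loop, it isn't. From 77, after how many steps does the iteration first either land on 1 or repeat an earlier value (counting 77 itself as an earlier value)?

77 → 7² + 7² = 49 + 49 = 98
98 → 9² + 8² = 81 + 64 = 145
145 → 1² + 4² + 5² = 1 + 16 + 25 = 42
42 → 4² + 2² = 16 + 4 = 20
20 → 2² + 0² = 4 + 0 = 4
4 → 4² = 16
16 → 1² + 6² = 1 + 36 = 37
37 → 3² + 7² = 9 + 49 = 58
58 → 5² + 8² = 25 + 64 = 89
89 → 8² + 9² = 64 + 81 = 145  — 145 repeats.
That took 10 steps.

10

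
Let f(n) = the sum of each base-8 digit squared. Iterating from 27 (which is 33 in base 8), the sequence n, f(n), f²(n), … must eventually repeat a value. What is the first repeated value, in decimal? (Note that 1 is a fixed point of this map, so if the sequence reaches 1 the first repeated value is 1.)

1

27 = (3,3)_8 → 3² + 3² = 18
18 = (2,2)_8 → 2² + 2² = 8
8 = (1,0)_8 → 1² + 0² = 1  — reached the fixed point 1.
1 → 1, so 1 is the first repeated value.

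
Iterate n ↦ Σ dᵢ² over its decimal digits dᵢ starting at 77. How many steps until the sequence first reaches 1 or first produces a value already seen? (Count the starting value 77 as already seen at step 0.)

77 → 7² + 7² = 49 + 49 = 98
98 → 9² + 8² = 81 + 64 = 145
145 → 1² + 4² + 5² = 1 + 16 + 25 = 42
42 → 4² + 2² = 16 + 4 = 20
20 → 2² + 0² = 4 + 0 = 4
4 → 4² = 16
16 → 1² + 6² = 1 + 36 = 37
37 → 3² + 7² = 9 + 49 = 58
58 → 5² + 8² = 25 + 64 = 89
89 → 8² + 9² = 64 + 81 = 145  — 145 repeats.
That took 10 steps.

10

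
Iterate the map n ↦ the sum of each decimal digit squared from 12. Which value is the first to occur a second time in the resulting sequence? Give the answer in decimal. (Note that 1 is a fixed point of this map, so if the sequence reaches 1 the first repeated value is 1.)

12 → 1² + 2² = 5
5 → 5² = 25
25 → 2² + 5² = 29
29 → 2² + 9² = 85
85 → 8² + 5² = 89
89 → 8² + 9² = 145
145 → 1² + 4² + 5² = 42
42 → 4² + 2² = 20
20 → 2² + 0² = 4
4 → 4² = 16
16 → 1² + 6² = 37
37 → 3² + 7² = 58
58 → 5² + 8² = 89  — 89 already appeared earlier.

89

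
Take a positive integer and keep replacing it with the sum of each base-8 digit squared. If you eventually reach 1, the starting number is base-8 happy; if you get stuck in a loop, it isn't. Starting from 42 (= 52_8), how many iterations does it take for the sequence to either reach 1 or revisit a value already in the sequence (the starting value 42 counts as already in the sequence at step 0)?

42 = (5,2)_8 → 29
29 = (3,5)_8 → 34
34 = (4,2)_8 → 20
20 = (2,4)_8 → 20  — 20 repeats.
That took 4 steps.

4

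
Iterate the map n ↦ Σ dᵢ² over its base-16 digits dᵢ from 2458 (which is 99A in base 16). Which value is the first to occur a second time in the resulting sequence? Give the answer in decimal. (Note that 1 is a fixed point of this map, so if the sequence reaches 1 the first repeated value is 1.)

169

2458 = (9,9,10)_16 → 9² + 9² + 10² = 81 + 81 + 100 = 262
262 = (1,0,6)_16 → 1² + 0² + 6² = 1 + 0 + 36 = 37
37 = (2,5)_16 → 2² + 5² = 4 + 25 = 29
29 = (1,13)_16 → 1² + 13² = 1 + 169 = 170
170 = (10,10)_16 → 10² + 10² = 100 + 100 = 200
200 = (12,8)_16 → 12² + 8² = 144 + 64 = 208
208 = (13,0)_16 → 13² + 0² = 169 + 0 = 169
169 = (10,9)_16 → 10² + 9² = 100 + 81 = 181
181 = (11,5)_16 → 11² + 5² = 121 + 25 = 146
146 = (9,2)_16 → 9² + 2² = 81 + 4 = 85
85 = (5,5)_16 → 5² + 5² = 25 + 25 = 50
50 = (3,2)_16 → 3² + 2² = 9 + 4 = 13
13 = (13)_16 → 13² = 169  — 169 already appeared earlier.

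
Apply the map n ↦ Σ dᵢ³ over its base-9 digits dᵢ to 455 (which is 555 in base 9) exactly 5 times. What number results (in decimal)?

345

455 = (5,5,5)_9 → 5³ + 5³ + 5³ = 125 + 125 + 125 = 375
375 = (4,5,6)_9 → 4³ + 5³ + 6³ = 64 + 125 + 216 = 405
405 = (5,0,0)_9 → 5³ + 0³ + 0³ = 125 + 0 + 0 = 125
125 = (1,4,8)_9 → 1³ + 4³ + 8³ = 1 + 64 + 512 = 577
577 = (7,1,1)_9 → 7³ + 1³ + 1³ = 343 + 1 + 1 = 345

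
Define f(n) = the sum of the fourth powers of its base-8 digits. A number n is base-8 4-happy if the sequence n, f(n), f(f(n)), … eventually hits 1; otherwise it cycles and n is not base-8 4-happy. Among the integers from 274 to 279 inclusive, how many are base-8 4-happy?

274: 274 → 288 → 512 → 1  (reaches 1)
275: 275 → 353 → 882 → 1938 → 1409 → 1313 → 529 → 18 → 32 → 256 → 256  (repeats 256)
276: 276 → 528 → 17 → 17  (repeats 17)
277: 277 → 897 → 1298 → 304 → 1552 → 97 → 258 → 272 → 272  (repeats 272)
278: 278 → 1568 → 337 → 642 → 33 → 257 → 257  (repeats 257)
279: 279 → 2673 → 1923 → 1458 → 2624 → 626 → 1314 → 544 → 257 → 257  (repeats 257)
base-8 4-happy: 274

1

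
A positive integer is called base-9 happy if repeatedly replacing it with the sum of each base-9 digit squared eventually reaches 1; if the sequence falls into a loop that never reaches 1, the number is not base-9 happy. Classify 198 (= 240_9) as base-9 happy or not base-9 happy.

198 = (2,4,0)_9 → 2² + 4² + 0² = 4 + 16 + 0 = 20
20 = (2,2)_9 → 2² + 2² = 4 + 4 = 8
8 = (8)_9 → 8² = 64
64 = (7,1)_9 → 7² + 1² = 49 + 1 = 50
50 = (5,5)_9 → 5² + 5² = 25 + 25 = 50  — 50 already seen; the sequence cycles without reaching 1.

not base-9 happy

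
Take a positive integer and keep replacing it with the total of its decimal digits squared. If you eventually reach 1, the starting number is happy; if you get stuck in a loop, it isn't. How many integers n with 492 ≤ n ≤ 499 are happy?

492: 492 → 101 → 2 → 4 → 16 → 37 → 58 → 89 → 145 → 42 → 20 → 4  — not happy
493: 493 → 106 → 37 → 58 → 89 → 145 → 42 → 20 → 4 → 16 → 37  — not happy
494: 494 → 113 → 11 → 2 → 4 → 16 → 37 → 58 → 89 → 145 → 42 → 20 → 4  — not happy
495: 495 → 122 → 9 → 81 → 65 → 61 → 37 → 58 → 89 → 145 → 42 → 20 → 4 → 16 → 37  — not happy
496: 496 → 133 → 19 → 82 → 68 → 100 → 1  — happy
497: 497 → 146 → 53 → 34 → 25 → 29 → 85 → 89 → 145 → 42 → 20 → 4 → 16 → 37 → 58 → 89  — not happy
498: 498 → 161 → 38 → 73 → 58 → 89 → 145 → 42 → 20 → 4 → 16 → 37 → 58  — not happy
499: 499 → 178 → 114 → 18 → 65 → 61 → 37 → 58 → 89 → 145 → 42 → 20 → 4 → 16 → 37  — not happy
happy: 496

1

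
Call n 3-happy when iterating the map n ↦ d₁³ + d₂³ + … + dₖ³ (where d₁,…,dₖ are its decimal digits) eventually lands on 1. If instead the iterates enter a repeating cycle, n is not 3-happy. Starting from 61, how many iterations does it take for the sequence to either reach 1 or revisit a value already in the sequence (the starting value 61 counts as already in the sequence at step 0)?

61 → 6³ + 1³ = 216 + 1 = 217
217 → 2³ + 1³ + 7³ = 8 + 1 + 343 = 352
352 → 3³ + 5³ + 2³ = 27 + 125 + 8 = 160
160 → 1³ + 6³ + 0³ = 1 + 216 + 0 = 217  — 217 repeats.
That took 4 steps.

4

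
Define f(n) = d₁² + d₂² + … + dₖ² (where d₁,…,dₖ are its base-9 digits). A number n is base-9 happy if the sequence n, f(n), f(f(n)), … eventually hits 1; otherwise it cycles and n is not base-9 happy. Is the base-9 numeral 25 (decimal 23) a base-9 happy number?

not base-9 happy

23 = (2,5)_9 → 2² + 5² = 29
29 = (3,2)_9 → 3² + 2² = 13
13 = (1,4)_9 → 1² + 4² = 17
17 = (1,8)_9 → 1² + 8² = 65
65 = (7,2)_9 → 7² + 2² = 53
53 = (5,8)_9 → 5² + 8² = 89
89 = (1,0,8)_9 → 1² + 0² + 8² = 65  — 65 already seen; the sequence cycles without reaching 1.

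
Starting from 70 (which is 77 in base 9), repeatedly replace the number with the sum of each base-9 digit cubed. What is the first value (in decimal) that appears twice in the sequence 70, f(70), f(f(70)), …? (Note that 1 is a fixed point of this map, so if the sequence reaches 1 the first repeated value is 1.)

70 = (7,7)_9 → 7³ + 7³ = 343 + 343 = 686
686 = (8,4,2)_9 → 8³ + 4³ + 2³ = 512 + 64 + 8 = 584
584 = (7,1,8)_9 → 7³ + 1³ + 8³ = 343 + 1 + 512 = 856
856 = (1,1,5,1)_9 → 1³ + 1³ + 5³ + 1³ = 1 + 1 + 125 + 1 = 128
128 = (1,5,2)_9 → 1³ + 5³ + 2³ = 1 + 125 + 8 = 134
134 = (1,5,8)_9 → 1³ + 5³ + 8³ = 1 + 125 + 512 = 638
638 = (7,7,8)_9 → 7³ + 7³ + 8³ = 343 + 343 + 512 = 1198
1198 = (1,5,7,1)_9 → 1³ + 5³ + 7³ + 1³ = 1 + 125 + 343 + 1 = 470
470 = (5,7,2)_9 → 5³ + 7³ + 2³ = 125 + 343 + 8 = 476
476 = (5,7,8)_9 → 5³ + 7³ + 8³ = 125 + 343 + 512 = 980
980 = (1,3,0,8)_9 → 1³ + 3³ + 0³ + 8³ = 1 + 27 + 0 + 512 = 540
540 = (6,6,0)_9 → 6³ + 6³ + 0³ = 216 + 216 + 0 = 432
432 = (5,3,0)_9 → 5³ + 3³ + 0³ = 125 + 27 + 0 = 152
152 = (1,7,8)_9 → 1³ + 7³ + 8³ = 1 + 343 + 512 = 856  — 856 already appeared earlier.

856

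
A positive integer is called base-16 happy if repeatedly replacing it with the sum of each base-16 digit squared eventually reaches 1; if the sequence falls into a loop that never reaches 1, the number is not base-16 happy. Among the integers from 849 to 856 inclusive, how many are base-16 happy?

4

849: 849 → 35 → 13 → 169 → 181 → 146 → 85 → 50 → 13  (repeats 13)
850: 850 → 38 → 40 → 68 → 32 → 4 → 16 → 1  (reaches 1)
851: 851 → 43 → 125 → 218 → 269 → 170 → 200 → 208 → 169 → 181 → 146 → 85 → 50 → 13 → 169  (repeats 169)
852: 852 → 50 → 13 → 169 → 181 → 146 → 85 → 50  (repeats 50)
853: 853 → 59 → 130 → 68 → 32 → 4 → 16 → 1  (reaches 1)
854: 854 → 70 → 52 → 25 → 82 → 29 → 170 → 200 → 208 → 169 → 181 → 146 → 85 → 50 → 13 → 169  (repeats 169)
855: 855 → 83 → 34 → 8 → 64 → 16 → 1  (reaches 1)
856: 856 → 98 → 40 → 68 → 32 → 4 → 16 → 1  (reaches 1)
base-16 happy: 850, 853, 855, 856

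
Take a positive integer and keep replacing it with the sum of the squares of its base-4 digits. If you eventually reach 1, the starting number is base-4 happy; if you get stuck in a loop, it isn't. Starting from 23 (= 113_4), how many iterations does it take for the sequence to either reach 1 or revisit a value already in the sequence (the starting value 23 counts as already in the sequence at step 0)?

23 = (1,1,3)_4 → 11
11 = (2,3)_4 → 13
13 = (3,1)_4 → 10
10 = (2,2)_4 → 8
8 = (2,0)_4 → 4
4 = (1,0)_4 → 1  — reached 1.
That took 6 steps.

6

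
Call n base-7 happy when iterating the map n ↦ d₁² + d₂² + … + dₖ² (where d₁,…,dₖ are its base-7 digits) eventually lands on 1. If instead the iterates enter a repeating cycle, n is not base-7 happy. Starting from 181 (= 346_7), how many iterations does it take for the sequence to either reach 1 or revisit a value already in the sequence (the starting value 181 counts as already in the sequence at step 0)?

181 = (3,4,6)_7 → 3² + 4² + 6² = 61
61 = (1,1,5)_7 → 1² + 1² + 5² = 27
27 = (3,6)_7 → 3² + 6² = 45
45 = (6,3)_7 → 6² + 3² = 45  — 45 repeats.
That took 4 steps.

4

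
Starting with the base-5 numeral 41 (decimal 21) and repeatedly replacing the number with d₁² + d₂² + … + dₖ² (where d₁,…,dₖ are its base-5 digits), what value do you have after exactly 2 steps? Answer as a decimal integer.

13

21 = (4,1)_5 → 4² + 1² = 17
17 = (3,2)_5 → 3² + 2² = 13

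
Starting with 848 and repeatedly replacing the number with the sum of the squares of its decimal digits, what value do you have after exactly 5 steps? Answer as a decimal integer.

61

848 → 8² + 4² + 8² = 144
144 → 1² + 4² + 4² = 33
33 → 3² + 3² = 18
18 → 1² + 8² = 65
65 → 6² + 5² = 61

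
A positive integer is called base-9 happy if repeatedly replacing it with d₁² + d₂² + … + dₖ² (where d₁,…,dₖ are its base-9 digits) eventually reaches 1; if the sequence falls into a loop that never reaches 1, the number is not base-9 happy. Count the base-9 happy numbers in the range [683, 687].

683: 683 → 137 → 41 → 41  (repeats 41)
684: 684 → 80 → 128 → 30 → 18 → 4 → 16 → 50 → 50  (repeats 50)
685: 685 → 81 → 1  (reaches 1)
686: 686 → 84 → 10 → 2 → 4 → 16 → 50 → 50  (repeats 50)
687: 687 → 89 → 65 → 53 → 89  (repeats 89)
base-9 happy: 685

1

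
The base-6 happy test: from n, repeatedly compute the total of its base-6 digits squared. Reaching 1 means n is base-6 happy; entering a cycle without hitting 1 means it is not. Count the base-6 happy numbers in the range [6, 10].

6: 6 → 1  — base-6 happy
7: 7 → 2 → 4 → 16 → 20 → 13 → 5 → 25 → 17 → 29 → 41 → 26 → 20  — not base-6 happy
8: 8 → 5 → 25 → 17 → 29 → 41 → 26 → 20 → 13 → 5  — not base-6 happy
9: 9 → 10 → 17 → 29 → 41 → 26 → 20 → 13 → 5 → 25 → 17  — not base-6 happy
10: 10 → 17 → 29 → 41 → 26 → 20 → 13 → 5 → 25 → 17  — not base-6 happy
base-6 happy: 6

1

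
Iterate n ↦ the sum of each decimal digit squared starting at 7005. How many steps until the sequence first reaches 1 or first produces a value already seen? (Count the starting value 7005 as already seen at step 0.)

12

7005 → 7² + 0² + 0² + 5² = 49 + 0 + 0 + 25 = 74
74 → 7² + 4² = 49 + 16 = 65
65 → 6² + 5² = 36 + 25 = 61
61 → 6² + 1² = 36 + 1 = 37
37 → 3² + 7² = 9 + 49 = 58
58 → 5² + 8² = 25 + 64 = 89
89 → 8² + 9² = 64 + 81 = 145
145 → 1² + 4² + 5² = 1 + 16 + 25 = 42
42 → 4² + 2² = 16 + 4 = 20
20 → 2² + 0² = 4 + 0 = 4
4 → 4² = 16
16 → 1² + 6² = 1 + 36 = 37  — 37 repeats.
That took 12 steps.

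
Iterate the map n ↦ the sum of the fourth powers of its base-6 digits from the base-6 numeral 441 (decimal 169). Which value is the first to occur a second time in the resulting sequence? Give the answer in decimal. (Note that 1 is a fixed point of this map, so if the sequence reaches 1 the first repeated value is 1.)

169 = (4,4,1)_6 → 4⁴ + 4⁴ + 1⁴ = 513
513 = (2,2,1,3)_6 → 2⁴ + 2⁴ + 1⁴ + 3⁴ = 114
114 = (3,1,0)_6 → 3⁴ + 1⁴ + 0⁴ = 82
82 = (2,1,4)_6 → 2⁴ + 1⁴ + 4⁴ = 273
273 = (1,1,3,3)_6 → 1⁴ + 1⁴ + 3⁴ + 3⁴ = 164
164 = (4,3,2)_6 → 4⁴ + 3⁴ + 2⁴ = 353
353 = (1,3,4,5)_6 → 1⁴ + 3⁴ + 4⁴ + 5⁴ = 963
963 = (4,2,4,3)_6 → 4⁴ + 2⁴ + 4⁴ + 3⁴ = 609
609 = (2,4,5,3)_6 → 2⁴ + 4⁴ + 5⁴ + 3⁴ = 978
978 = (4,3,1,0)_6 → 4⁴ + 3⁴ + 1⁴ + 0⁴ = 338
338 = (1,3,2,2)_6 → 1⁴ + 3⁴ + 2⁴ + 2⁴ = 114  — 114 already appeared earlier.

114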